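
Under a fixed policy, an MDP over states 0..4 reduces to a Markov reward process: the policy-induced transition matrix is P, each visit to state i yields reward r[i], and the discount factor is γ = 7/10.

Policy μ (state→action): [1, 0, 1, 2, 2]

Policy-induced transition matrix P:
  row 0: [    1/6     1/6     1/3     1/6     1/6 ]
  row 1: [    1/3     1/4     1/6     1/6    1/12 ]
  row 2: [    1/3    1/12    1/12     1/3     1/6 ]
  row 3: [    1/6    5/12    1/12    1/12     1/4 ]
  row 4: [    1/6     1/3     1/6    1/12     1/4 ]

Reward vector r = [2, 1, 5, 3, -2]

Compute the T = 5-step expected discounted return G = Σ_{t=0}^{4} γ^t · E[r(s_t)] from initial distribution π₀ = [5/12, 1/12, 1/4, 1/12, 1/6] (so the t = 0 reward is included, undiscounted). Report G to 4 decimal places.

t=0: π = [0.4167, 0.0833, 0.2500, 0.0833, 0.1667], E[r] = 2.0833, γ^t·E[r] = 2.083333, running G = 2.083333
t=1: π = [0.2222, 0.2014, 0.2083, 0.1875, 0.1806], E[r] = 1.8889, γ^t·E[r] = 1.322222, running G = 3.405556
t=2: π = [0.2350, 0.2431, 0.1707, 0.1707, 0.1806], E[r] = 1.7176, γ^t·E[r] = 0.841620, running G = 4.247176
t=3: π = [0.2356, 0.2455, 0.1774, 0.1658, 0.1757], E[r] = 1.7498, γ^t·E[r] = 0.600167, running G = 4.847343
t=4: π = [0.2371, 0.2431, 0.1773, 0.1678, 0.1747], E[r] = 1.7580, γ^t·E[r] = 0.422097, running G = 5.269440

G = 5.2694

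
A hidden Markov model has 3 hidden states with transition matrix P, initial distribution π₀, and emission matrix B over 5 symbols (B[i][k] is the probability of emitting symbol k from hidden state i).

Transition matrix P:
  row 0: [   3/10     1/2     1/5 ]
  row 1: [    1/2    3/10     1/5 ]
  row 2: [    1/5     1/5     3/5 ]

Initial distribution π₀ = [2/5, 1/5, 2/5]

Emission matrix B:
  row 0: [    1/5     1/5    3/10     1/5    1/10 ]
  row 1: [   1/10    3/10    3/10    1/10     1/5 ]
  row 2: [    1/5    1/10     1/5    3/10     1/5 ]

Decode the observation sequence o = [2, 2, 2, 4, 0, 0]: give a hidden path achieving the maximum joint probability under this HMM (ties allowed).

path = [2, 2, 2, 2, 2, 2]

t=0: δ = [1.200e-01, 6.000e-02, 8.000e-02]  (obs o_0=2)
t=1: δ = [1.080e-02, 1.800e-02, 9.600e-03]  ψ = [0, 0, 2]  (obs o_1=2)
t=2: δ = [2.700e-03, 1.620e-03, 1.152e-03]  ψ = [1, 0, 2]  (obs o_2=2)
t=3: δ = [8.100e-05, 2.700e-04, 1.382e-04]  ψ = [0, 0, 2]  (obs o_3=4)
t=4: δ = [2.700e-05, 8.100e-06, 1.659e-05]  ψ = [1, 1, 2]  (obs o_4=0)
t=5: δ = [1.620e-06, 1.350e-06, 1.991e-06]  ψ = [0, 0, 2]  (obs o_5=0)
backtrack: best end state = 2; path = [2, 2, 2, 2, 2, 2]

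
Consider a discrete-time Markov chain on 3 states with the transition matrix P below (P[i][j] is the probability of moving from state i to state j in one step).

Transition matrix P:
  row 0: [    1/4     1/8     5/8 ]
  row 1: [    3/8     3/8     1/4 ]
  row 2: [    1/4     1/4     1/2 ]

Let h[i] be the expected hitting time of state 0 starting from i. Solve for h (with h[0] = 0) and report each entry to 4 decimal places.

First-step conditioning: h[0] = 0; for i ≠ 0, h[i] = 1 + Σ_k P[i][k]·h[k].
  h[1] = 1 + 3/8·h[1] + 1/4·h[2]
  h[2] = 1 + 1/4·h[1] + 1/2·h[2]
Solving the 2×2 linear system over states ≠ 0 gives exactly h = [0, 3, 7/2] (h[0] = 0 is the target).

h = [0.0000, 3.0000, 3.5000]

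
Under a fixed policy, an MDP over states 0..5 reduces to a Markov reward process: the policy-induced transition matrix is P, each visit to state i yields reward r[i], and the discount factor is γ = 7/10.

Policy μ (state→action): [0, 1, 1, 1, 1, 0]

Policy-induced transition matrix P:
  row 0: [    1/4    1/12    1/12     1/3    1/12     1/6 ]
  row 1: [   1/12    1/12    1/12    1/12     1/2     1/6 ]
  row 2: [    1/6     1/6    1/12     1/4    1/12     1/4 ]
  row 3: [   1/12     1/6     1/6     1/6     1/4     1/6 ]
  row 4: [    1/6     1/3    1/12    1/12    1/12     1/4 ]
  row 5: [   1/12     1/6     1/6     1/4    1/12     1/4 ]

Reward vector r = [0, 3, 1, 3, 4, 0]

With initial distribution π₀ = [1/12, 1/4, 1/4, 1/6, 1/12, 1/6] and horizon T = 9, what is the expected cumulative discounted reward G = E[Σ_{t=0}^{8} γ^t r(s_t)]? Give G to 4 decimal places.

G = 6.1218

t=0: π = [0.0833, 0.2500, 0.2500, 0.1667, 0.0833, 0.1667], E[r] = 1.8333, γ^t·E[r] = 1.833333, running G = 1.833333
t=1: π = [0.1250, 0.1528, 0.1111, 0.1875, 0.2153, 0.2083], E[r] = 1.9931, γ^t·E[r] = 1.395139, running G = 3.228472
t=2: π = [0.1314, 0.1794, 0.1163, 0.1834, 0.1782, 0.2112], E[r] = 1.9178, γ^t·E[r] = 0.939734, running G = 4.168206
t=3: π = [0.1298, 0.1705, 0.1162, 0.1861, 0.1887, 0.2088], E[r] = 1.9404, γ^t·E[r] = 0.665572, running G = 4.833778
t=4: π = [0.1304, 0.1731, 0.1162, 0.1855, 0.1854, 0.2095], E[r] = 1.9334, γ^t·E[r] = 0.464201, running G = 5.297978
t=5: π = [0.1302, 0.1723, 0.1162, 0.1857, 0.1864, 0.2093], E[r] = 1.9355, γ^t·E[r] = 0.325302, running G = 5.623280
t=6: π = [0.1302, 0.1725, 0.1162, 0.1856, 0.1861, 0.2093], E[r] = 1.9349, γ^t·E[r] = 0.227634, running G = 5.850914
t=7: π = [0.1302, 0.1724, 0.1162, 0.1856, 0.1862, 0.2093], E[r] = 1.9351, γ^t·E[r] = 0.159360, running G = 6.010274
t=8: π = [0.1302, 0.1725, 0.1162, 0.1856, 0.1861, 0.2093], E[r] = 1.9350, γ^t·E[r] = 0.111549, running G = 6.121823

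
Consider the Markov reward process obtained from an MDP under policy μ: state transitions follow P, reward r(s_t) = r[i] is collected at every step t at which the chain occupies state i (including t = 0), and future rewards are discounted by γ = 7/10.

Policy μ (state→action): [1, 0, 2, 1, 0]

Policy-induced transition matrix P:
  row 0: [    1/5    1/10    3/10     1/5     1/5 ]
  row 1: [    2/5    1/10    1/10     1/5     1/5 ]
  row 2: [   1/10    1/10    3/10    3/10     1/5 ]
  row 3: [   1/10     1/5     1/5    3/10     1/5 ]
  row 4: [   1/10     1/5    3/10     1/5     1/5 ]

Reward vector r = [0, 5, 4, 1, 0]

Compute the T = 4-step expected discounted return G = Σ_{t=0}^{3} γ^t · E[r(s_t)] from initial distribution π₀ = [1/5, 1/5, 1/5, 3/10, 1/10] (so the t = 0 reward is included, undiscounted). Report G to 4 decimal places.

G = 5.0416

t=0: π = [0.2000, 0.2000, 0.2000, 0.3000, 0.1000], E[r] = 2.1000, γ^t·E[r] = 2.100000, running G = 2.100000
t=1: π = [0.1800, 0.1400, 0.2300, 0.2500, 0.2000], E[r] = 1.8700, γ^t·E[r] = 1.309000, running G = 3.409000
t=2: π = [0.1600, 0.1450, 0.2470, 0.2480, 0.2000], E[r] = 1.9610, γ^t·E[r] = 0.960890, running G = 4.369890
t=3: π = [0.1595, 0.1448, 0.2462, 0.2495, 0.2000], E[r] = 1.9583, γ^t·E[r] = 0.671697, running G = 5.041587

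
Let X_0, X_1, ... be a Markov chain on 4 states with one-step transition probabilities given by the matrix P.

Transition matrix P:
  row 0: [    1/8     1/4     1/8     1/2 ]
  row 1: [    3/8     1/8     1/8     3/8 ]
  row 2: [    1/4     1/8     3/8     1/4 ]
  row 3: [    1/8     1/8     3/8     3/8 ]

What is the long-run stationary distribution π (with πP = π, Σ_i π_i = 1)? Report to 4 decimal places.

π = [0.1984, 0.1498, 0.2879, 0.3638]

Balance equations π_j = Σ_i π_i·P[i][j]:
  π_0 = 1/8·π_0 + 3/8·π_1 + 1/4·π_2 + 1/8·π_3
  π_1 = 1/4·π_0 + 1/8·π_1 + 1/8·π_2 + 1/8·π_3
  π_2 = 1/8·π_0 + 1/8·π_1 + 3/8·π_2 + 3/8·π_3
  normalize: π_0 + π_1 + π_2 + π_3 = 1
Solving the linear system gives exactly π = [51/257, 77/514, 74/257, 187/514].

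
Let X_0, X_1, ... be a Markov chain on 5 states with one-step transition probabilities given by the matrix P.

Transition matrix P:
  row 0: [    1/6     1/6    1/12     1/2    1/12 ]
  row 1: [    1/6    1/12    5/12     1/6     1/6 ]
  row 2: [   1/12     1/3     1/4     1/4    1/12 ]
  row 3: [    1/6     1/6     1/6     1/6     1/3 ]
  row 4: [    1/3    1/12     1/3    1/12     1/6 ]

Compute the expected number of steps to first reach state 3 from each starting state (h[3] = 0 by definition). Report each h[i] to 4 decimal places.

h = [2.8920, 4.2478, 4.0308, 0.0000, 4.3939]

First-step conditioning: h[3] = 0; for i ≠ 3, h[i] = 1 + Σ_k P[i][k]·h[k].
  h[0] = 1 + 1/6·h[0] + 1/6·h[1] + 1/12·h[2] + 1/12·h[4]
  h[1] = 1 + 1/6·h[0] + 1/12·h[1] + 5/12·h[2] + 1/6·h[4]
  h[2] = 1 + 1/12·h[0] + 1/3·h[1] + 1/4·h[2] + 1/12·h[4]
  h[4] = 1 + 1/3·h[0] + 1/12·h[1] + 1/3·h[2] + 1/6·h[4]
Solving the 4×4 linear system over states ≠ 3 gives exactly h = [16152/5585, 23724/5585, 22512/5585, 0, 4908/1117] (h[3] = 0 is the target).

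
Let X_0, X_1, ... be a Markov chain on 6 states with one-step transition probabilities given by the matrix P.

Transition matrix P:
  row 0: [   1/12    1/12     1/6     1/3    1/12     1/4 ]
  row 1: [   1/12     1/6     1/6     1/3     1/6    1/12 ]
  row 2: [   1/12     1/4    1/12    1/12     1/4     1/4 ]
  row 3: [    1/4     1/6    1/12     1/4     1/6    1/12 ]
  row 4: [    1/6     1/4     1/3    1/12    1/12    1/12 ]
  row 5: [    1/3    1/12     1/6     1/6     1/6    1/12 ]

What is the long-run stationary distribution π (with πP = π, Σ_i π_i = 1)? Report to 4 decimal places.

π = [0.1662, 0.1675, 0.1610, 0.2139, 0.1534, 0.1379]

Balance equations π_j = Σ_i π_i·P[i][j]:
  π_0 = 1/12·π_0 + 1/12·π_1 + 1/12·π_2 + 1/4·π_3 + 1/6·π_4 + 1/3·π_5
  π_1 = 1/12·π_0 + 1/6·π_1 + 1/4·π_2 + 1/6·π_3 + 1/4·π_4 + 1/12·π_5
  π_2 = 1/6·π_0 + 1/6·π_1 + 1/12·π_2 + 1/12·π_3 + 1/3·π_4 + 1/6·π_5
  π_3 = 1/3·π_0 + 1/3·π_1 + 1/12·π_2 + 1/4·π_3 + 1/12·π_4 + 1/6·π_5
  π_4 = 1/12·π_0 + 1/6·π_1 + 1/4·π_2 + 1/6·π_3 + 1/12·π_4 + 1/6·π_5
  normalize: π_0 + π_1 + π_2 + π_3 + π_4 + π_5 = 1
Solving the linear system gives exactly π = [49137/295576, 49517/295576, 47587/295576, 63229/295576, 22677/147788, 5094/36947].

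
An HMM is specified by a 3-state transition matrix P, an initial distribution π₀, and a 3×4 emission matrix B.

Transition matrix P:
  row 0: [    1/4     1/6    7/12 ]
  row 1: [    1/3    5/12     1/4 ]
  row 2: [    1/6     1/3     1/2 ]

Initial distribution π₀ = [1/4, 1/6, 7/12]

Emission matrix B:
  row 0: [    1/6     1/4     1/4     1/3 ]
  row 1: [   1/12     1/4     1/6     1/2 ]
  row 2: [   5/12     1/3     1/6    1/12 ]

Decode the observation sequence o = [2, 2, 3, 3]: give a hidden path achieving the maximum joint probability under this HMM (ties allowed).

t=0: δ = [6.250e-02, 2.778e-02, 9.722e-02]  (obs o_0=2)
t=1: δ = [4.051e-03, 5.401e-03, 8.102e-03]  ψ = [2, 2, 2]  (obs o_1=2)
t=2: δ = [6.001e-04, 1.350e-03, 3.376e-04]  ψ = [1, 2, 2]  (obs o_2=3)
t=3: δ = [1.500e-04, 2.813e-04, 2.917e-05]  ψ = [1, 1, 0]  (obs o_3=3)
backtrack: best end state = 1; path = [2, 2, 1, 1]

path = [2, 2, 1, 1]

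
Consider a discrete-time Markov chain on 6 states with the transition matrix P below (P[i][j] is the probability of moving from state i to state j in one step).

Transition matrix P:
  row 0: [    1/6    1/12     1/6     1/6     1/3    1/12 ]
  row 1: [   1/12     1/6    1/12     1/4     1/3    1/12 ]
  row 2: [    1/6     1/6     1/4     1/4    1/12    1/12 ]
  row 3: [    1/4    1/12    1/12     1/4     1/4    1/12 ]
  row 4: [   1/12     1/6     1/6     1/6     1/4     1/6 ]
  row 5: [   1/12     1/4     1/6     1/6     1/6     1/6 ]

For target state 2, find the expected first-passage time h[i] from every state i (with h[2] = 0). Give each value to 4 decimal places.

h = [7.1910, 7.9036, 0.0000, 7.8389, 7.2549, 7.3089]

First-step conditioning: h[2] = 0; for i ≠ 2, h[i] = 1 + Σ_k P[i][k]·h[k].
  h[0] = 1 + 1/6·h[0] + 1/12·h[1] + 1/6·h[3] + 1/3·h[4] + 1/12·h[5]
  h[1] = 1 + 1/12·h[0] + 1/6·h[1] + 1/4·h[3] + 1/3·h[4] + 1/12·h[5]
  h[3] = 1 + 1/4·h[0] + 1/12·h[1] + 1/4·h[3] + 1/4·h[4] + 1/12·h[5]
  h[4] = 1 + 1/12·h[0] + 1/6·h[1] + 1/6·h[3] + 1/4·h[4] + 1/6·h[5]
  h[5] = 1 + 1/12·h[0] + 1/4·h[1] + 1/6·h[3] + 1/6·h[4] + 1/6·h[5]
Solving the 5×5 linear system over states ≠ 2 gives exactly h = [52674/7325, 57894/7325, 0, 11484/1465, 53142/7325, 53538/7325] (h[2] = 0 is the target).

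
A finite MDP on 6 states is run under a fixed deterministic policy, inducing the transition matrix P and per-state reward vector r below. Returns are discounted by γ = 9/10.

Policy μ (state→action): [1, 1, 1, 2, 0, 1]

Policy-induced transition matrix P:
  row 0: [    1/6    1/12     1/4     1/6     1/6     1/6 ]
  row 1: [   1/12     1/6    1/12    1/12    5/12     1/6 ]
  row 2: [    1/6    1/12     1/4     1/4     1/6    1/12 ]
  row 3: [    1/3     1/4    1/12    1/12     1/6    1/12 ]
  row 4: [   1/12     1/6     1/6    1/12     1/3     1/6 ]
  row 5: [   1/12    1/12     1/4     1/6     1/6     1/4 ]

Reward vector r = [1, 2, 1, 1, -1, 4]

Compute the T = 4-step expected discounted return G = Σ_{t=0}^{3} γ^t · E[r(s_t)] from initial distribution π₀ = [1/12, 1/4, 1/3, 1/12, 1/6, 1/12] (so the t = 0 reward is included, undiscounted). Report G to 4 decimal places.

t=0: π = [0.0833, 0.2500, 0.3333, 0.0833, 0.1667, 0.0833], E[r] = 1.1667, γ^t·E[r] = 1.166667, running G = 1.166667
t=1: π = [0.1389, 0.1319, 0.1806, 0.1528, 0.2569, 0.1389], E[r] = 1.0347, γ^t·E[r] = 0.931250, running G = 2.097917
t=2: π = [0.1481, 0.1412, 0.1811, 0.1366, 0.2425, 0.1505], E[r] = 1.1076, γ^t·E[r] = 0.897188, running G = 2.995104
t=3: π = [0.1449, 0.1381, 0.1835, 0.1384, 0.2424, 0.1527], E[r] = 1.1115, γ^t·E[r] = 0.810281, running G = 3.805385

G = 3.8054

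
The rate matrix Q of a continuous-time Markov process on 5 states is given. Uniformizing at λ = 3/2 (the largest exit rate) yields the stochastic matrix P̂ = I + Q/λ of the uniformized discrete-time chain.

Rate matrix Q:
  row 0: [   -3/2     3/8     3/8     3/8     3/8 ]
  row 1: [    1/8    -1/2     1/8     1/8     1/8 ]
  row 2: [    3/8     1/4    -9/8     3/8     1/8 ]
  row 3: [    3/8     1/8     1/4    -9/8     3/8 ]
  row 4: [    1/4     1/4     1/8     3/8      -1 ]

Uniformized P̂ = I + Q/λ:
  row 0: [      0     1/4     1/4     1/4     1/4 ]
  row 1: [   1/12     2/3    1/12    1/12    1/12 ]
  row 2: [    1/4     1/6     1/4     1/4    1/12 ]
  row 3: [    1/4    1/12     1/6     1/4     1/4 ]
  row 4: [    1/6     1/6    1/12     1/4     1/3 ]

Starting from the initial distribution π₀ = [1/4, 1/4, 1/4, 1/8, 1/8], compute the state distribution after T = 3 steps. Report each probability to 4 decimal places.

t=0: π = [0.2500, 0.2500, 0.2500, 0.1250, 0.1250]
t=1: π = [0.1354, 0.3021, 0.1771, 0.2083, 0.1771]
t=2: π = [0.1510, 0.3116, 0.1528, 0.1997, 0.1849]
t=3: π = [0.1449, 0.3184, 0.1506, 0.1981, 0.1880]

π = [0.1449, 0.3184, 0.1506, 0.1981, 0.1880]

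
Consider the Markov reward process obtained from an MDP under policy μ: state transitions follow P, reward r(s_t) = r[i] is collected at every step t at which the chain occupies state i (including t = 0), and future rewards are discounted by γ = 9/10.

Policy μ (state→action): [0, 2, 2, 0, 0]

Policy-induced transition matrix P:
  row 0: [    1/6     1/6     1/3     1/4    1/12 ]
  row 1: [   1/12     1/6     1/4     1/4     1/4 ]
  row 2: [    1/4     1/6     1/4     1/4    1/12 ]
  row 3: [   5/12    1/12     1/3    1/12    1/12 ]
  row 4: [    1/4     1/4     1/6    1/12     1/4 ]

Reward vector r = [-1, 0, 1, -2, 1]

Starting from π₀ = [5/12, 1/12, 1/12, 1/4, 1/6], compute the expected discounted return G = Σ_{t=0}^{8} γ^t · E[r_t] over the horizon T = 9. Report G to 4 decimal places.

G = -1.7683

t=0: π = [0.4167, 0.0833, 0.0833, 0.2500, 0.1667], E[r] = -0.6667, γ^t·E[r] = -0.666667, running G = -0.666667
t=1: π = [0.2431, 0.1597, 0.2917, 0.1806, 0.1250], E[r] = -0.1875, γ^t·E[r] = -0.168750, running G = -0.835417
t=2: π = [0.2332, 0.1620, 0.2749, 0.1991, 0.1308], E[r] = -0.2257, γ^t·E[r] = -0.182813, running G = -1.018229
t=3: π = [0.2367, 0.1610, 0.2751, 0.1950, 0.1321], E[r] = -0.2195, γ^t·E[r] = -0.160031, running G = -1.178260
t=4: π = [0.2359, 0.1614, 0.2750, 0.1955, 0.1322], E[r] = -0.2197, γ^t·E[r] = -0.144171, running G = -1.322431
t=5: π = [0.2360, 0.1614, 0.2749, 0.1954, 0.1323], E[r] = -0.2196, γ^t·E[r] = -0.129664, running G = -1.452095
t=6: π = [0.2360, 0.1614, 0.2749, 0.1954, 0.1323], E[r] = -0.2196, γ^t·E[r] = -0.116691, running G = -1.568786
t=7: π = [0.2360, 0.1614, 0.2749, 0.1954, 0.1323], E[r] = -0.2196, γ^t·E[r] = -0.105019, running G = -1.673805
t=8: π = [0.2360, 0.1614, 0.2749, 0.1954, 0.1323], E[r] = -0.2196, γ^t·E[r] = -0.094517, running G = -1.768322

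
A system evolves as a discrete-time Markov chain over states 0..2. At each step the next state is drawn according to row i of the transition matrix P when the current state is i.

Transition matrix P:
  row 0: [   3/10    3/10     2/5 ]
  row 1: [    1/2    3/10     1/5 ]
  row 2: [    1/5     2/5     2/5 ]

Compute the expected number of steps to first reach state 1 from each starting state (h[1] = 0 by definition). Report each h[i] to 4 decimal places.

First-step conditioning: h[1] = 0; for i ≠ 1, h[i] = 1 + Σ_k P[i][k]·h[k].
  h[0] = 1 + 3/10·h[0] + 2/5·h[2]
  h[2] = 1 + 1/5·h[0] + 2/5·h[2]
Solving the 2×2 linear system over states ≠ 1 gives exactly h = [50/17, 0, 45/17] (h[1] = 0 is the target).

h = [2.9412, 0.0000, 2.6471]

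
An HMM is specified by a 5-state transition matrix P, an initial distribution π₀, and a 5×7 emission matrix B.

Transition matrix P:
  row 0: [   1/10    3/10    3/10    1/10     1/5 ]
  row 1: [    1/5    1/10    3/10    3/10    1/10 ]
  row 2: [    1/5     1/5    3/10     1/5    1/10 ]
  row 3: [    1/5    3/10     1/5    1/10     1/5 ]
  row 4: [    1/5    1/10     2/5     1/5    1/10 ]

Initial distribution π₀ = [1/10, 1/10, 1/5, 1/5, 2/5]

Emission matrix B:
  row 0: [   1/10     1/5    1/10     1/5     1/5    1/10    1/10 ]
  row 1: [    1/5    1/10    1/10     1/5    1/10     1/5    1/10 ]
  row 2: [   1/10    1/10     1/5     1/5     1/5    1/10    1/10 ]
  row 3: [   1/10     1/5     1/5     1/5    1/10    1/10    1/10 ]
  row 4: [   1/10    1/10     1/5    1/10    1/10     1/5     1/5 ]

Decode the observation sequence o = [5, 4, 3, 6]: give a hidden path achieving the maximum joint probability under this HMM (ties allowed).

t=0: δ = [1.000e-02, 2.000e-02, 2.000e-02, 2.000e-02, 8.000e-02]  (obs o_0=5)
t=1: δ = [3.200e-03, 8.000e-04, 6.400e-03, 1.600e-03, 8.000e-04]  ψ = [4, 4, 4, 4, 4]  (obs o_1=4)
t=2: δ = [2.560e-04, 2.560e-04, 3.840e-04, 2.560e-04, 6.400e-05]  ψ = [2, 2, 2, 2, 0]  (obs o_2=3)
t=3: δ = [7.680e-06, 7.680e-06, 1.152e-05, 7.680e-06, 1.024e-05]  ψ = [2, 0, 2, 1, 0]  (obs o_3=6)
backtrack: best end state = 2; path = [4, 2, 2, 2]

path = [4, 2, 2, 2]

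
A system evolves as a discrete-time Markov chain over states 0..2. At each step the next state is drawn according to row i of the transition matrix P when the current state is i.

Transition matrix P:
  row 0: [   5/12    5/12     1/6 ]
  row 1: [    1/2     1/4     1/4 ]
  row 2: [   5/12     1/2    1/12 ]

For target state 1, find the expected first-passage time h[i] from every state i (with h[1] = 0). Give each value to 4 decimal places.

h = [2.3284, 0.0000, 2.1493]

First-step conditioning: h[1] = 0; for i ≠ 1, h[i] = 1 + Σ_k P[i][k]·h[k].
  h[0] = 1 + 5/12·h[0] + 1/6·h[2]
  h[2] = 1 + 5/12·h[0] + 1/12·h[2]
Solving the 2×2 linear system over states ≠ 1 gives exactly h = [156/67, 0, 144/67] (h[1] = 0 is the target).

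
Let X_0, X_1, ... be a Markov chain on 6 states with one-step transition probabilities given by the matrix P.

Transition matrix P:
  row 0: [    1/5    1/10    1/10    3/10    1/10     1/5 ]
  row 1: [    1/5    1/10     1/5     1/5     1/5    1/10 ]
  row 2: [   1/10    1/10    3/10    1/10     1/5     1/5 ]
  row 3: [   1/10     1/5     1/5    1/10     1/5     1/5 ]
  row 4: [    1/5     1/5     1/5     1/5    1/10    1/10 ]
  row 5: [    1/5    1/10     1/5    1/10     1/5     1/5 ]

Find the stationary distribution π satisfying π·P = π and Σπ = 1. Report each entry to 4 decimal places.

Balance equations π_j = Σ_i π_i·P[i][j]:
  π_0 = 1/5·π_0 + 1/5·π_1 + 1/10·π_2 + 1/10·π_3 + 1/5·π_4 + 1/5·π_5
  π_1 = 1/10·π_0 + 1/10·π_1 + 1/10·π_2 + 1/5·π_3 + 1/5·π_4 + 1/10·π_5
  π_2 = 1/10·π_0 + 1/5·π_1 + 3/10·π_2 + 1/5·π_3 + 1/5·π_4 + 1/5·π_5
  π_3 = 3/10·π_0 + 1/5·π_1 + 1/10·π_2 + 1/10·π_3 + 1/5·π_4 + 1/10·π_5
  π_4 = 1/10·π_0 + 1/5·π_1 + 1/5·π_2 + 1/5·π_3 + 1/10·π_4 + 1/5·π_5
  normalize: π_0 + π_1 + π_2 + π_3 + π_4 + π_5 = 1
Solving the linear system gives exactly π = [163/998, 4379/32934, 611/2994, 487/2994, 1833/10978, 509/2994].

π = [0.1633, 0.1330, 0.2041, 0.1627, 0.1670, 0.1700]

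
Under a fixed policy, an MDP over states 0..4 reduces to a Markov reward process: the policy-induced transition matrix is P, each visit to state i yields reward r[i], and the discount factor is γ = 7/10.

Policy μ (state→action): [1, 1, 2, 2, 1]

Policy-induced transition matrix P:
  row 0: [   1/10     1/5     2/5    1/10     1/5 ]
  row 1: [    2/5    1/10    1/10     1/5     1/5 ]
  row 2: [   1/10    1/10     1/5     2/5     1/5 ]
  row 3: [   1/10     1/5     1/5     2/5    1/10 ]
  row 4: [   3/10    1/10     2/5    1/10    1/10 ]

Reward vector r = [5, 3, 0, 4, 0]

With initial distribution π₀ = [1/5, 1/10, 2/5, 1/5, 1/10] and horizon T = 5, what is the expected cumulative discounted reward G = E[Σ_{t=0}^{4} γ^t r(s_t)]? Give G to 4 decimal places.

t=0: π = [0.2000, 0.1000, 0.4000, 0.2000, 0.1000], E[r] = 2.1000, γ^t·E[r] = 2.100000, running G = 2.100000
t=1: π = [0.1500, 0.1400, 0.2500, 0.2900, 0.1700], E[r] = 2.3300, γ^t·E[r] = 1.631000, running G = 3.731000
t=2: π = [0.1760, 0.1440, 0.2500, 0.2760, 0.1540], E[r] = 2.4160, γ^t·E[r] = 1.183840, running G = 4.914840
t=3: π = [0.1740, 0.1452, 0.2516, 0.2722, 0.1570], E[r] = 2.3944, γ^t·E[r] = 0.821279, running G = 5.736119
t=4: π = [0.1750, 0.1446, 0.2517, 0.2717, 0.1571], E[r] = 2.3953, γ^t·E[r] = 0.575112, running G = 6.311231

G = 6.3112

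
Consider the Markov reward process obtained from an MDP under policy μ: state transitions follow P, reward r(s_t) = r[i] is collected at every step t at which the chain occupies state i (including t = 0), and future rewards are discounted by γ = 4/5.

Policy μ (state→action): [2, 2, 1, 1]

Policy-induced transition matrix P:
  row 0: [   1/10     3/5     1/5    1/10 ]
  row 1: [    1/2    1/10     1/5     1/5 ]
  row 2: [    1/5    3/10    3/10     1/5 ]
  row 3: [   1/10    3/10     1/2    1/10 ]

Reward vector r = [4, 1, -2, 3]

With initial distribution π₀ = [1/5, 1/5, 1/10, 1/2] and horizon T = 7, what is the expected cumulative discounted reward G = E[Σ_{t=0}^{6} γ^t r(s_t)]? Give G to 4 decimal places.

t=0: π = [0.2000, 0.2000, 0.1000, 0.5000], E[r] = 2.3000, γ^t·E[r] = 2.300000, running G = 2.300000
t=1: π = [0.1900, 0.3200, 0.3600, 0.1300], E[r] = 0.7500, γ^t·E[r] = 0.600000, running G = 2.900000
t=2: π = [0.2640, 0.2930, 0.2750, 0.1680], E[r] = 1.3030, γ^t·E[r] = 0.833920, running G = 3.733920
t=3: π = [0.2447, 0.3206, 0.2779, 0.1568], E[r] = 1.2140, γ^t·E[r] = 0.621568, running G = 4.355488
t=4: π = [0.2560, 0.3093, 0.2748, 0.1599], E[r] = 1.2633, γ^t·E[r] = 0.517448, running G = 4.872936
t=5: π = [0.2512, 0.3150, 0.2754, 0.1584], E[r] = 1.2441, γ^t·E[r] = 0.407669, running G = 5.280605
t=6: π = [0.2535, 0.3124, 0.2751, 0.1590], E[r] = 1.2534, γ^t·E[r] = 0.328584, running G = 5.609189

G = 5.6092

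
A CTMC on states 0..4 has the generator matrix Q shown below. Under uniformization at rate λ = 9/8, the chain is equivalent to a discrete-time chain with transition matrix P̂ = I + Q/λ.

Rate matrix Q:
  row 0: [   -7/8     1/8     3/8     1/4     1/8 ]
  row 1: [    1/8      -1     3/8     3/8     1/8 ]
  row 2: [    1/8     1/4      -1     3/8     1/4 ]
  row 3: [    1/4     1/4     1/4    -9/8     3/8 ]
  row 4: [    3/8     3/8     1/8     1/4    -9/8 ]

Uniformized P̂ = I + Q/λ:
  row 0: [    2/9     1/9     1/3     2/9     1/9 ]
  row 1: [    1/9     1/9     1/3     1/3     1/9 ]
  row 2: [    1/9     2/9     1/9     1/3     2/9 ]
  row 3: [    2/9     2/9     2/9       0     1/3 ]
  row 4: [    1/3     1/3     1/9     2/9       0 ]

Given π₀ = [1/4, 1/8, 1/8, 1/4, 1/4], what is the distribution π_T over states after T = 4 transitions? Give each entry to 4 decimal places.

π = [0.1944, 0.1975, 0.2223, 0.2202, 0.1655]

t=0: π = [0.2500, 0.1250, 0.1250, 0.2500, 0.2500]
t=1: π = [0.2222, 0.2083, 0.2222, 0.1944, 0.1528]
t=2: π = [0.1914, 0.1914, 0.2284, 0.2269, 0.1620]
t=3: π = [0.1936, 0.1977, 0.2214, 0.2184, 0.1689]
t=4: π = [0.1944, 0.1975, 0.2223, 0.2202, 0.1655]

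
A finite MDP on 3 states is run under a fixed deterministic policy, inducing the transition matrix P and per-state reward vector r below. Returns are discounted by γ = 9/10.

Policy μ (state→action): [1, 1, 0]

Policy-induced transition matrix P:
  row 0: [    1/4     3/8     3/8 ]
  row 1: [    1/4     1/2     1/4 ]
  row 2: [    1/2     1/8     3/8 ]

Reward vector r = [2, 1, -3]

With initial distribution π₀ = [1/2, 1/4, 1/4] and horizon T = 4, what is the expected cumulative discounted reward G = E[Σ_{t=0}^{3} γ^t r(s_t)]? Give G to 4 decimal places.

t=0: π = [0.5000, 0.2500, 0.2500], E[r] = 0.5000, γ^t·E[r] = 0.500000, running G = 0.500000
t=1: π = [0.3125, 0.3438, 0.3438], E[r] = -0.0625, γ^t·E[r] = -0.056250, running G = 0.443750
t=2: π = [0.3359, 0.3320, 0.3320], E[r] = 0.0078, γ^t·E[r] = 0.006328, running G = 0.450078
t=3: π = [0.3330, 0.3335, 0.3335], E[r] = -0.0010, γ^t·E[r] = -0.000712, running G = 0.449366

G = 0.4494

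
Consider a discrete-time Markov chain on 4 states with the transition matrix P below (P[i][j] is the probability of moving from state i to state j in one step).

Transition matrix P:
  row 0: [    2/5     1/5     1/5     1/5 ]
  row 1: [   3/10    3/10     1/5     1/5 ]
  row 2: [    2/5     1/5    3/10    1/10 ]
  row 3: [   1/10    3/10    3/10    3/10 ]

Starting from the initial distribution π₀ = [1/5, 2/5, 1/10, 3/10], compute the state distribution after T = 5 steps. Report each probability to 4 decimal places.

π = [0.3171, 0.2439, 0.2439, 0.1951]

t=0: π = [0.2000, 0.4000, 0.1000, 0.3000]
t=1: π = [0.2700, 0.2700, 0.2400, 0.2200]
t=2: π = [0.3070, 0.2490, 0.2460, 0.1980]
t=3: π = [0.3157, 0.2447, 0.2444, 0.1952]
t=4: π = [0.3170, 0.2440, 0.2440, 0.1951]
t=5: π = [0.3171, 0.2439, 0.2439, 0.1951]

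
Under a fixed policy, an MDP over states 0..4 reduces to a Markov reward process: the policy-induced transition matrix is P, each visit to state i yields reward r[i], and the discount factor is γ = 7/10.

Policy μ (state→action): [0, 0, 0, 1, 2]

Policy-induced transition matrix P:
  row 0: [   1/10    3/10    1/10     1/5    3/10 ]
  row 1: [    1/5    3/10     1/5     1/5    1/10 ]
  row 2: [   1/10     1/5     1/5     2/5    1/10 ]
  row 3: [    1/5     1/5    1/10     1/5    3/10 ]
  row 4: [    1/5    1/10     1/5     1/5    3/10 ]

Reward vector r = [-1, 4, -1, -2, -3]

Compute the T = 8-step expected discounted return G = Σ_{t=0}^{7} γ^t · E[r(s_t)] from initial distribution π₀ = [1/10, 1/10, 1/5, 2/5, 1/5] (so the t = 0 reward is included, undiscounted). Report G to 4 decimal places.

t=0: π = [0.1000, 0.1000, 0.2000, 0.4000, 0.2000], E[r] = -1.3000, γ^t·E[r] = -1.300000, running G = -1.300000
t=1: π = [0.1700, 0.2000, 0.1500, 0.2400, 0.2400], E[r] = -0.7200, γ^t·E[r] = -0.504000, running G = -1.804000
t=2: π = [0.1680, 0.2130, 0.1590, 0.2300, 0.2300], E[r] = -0.6250, γ^t·E[r] = -0.306250, running G = -2.110250
t=3: π = [0.1673, 0.2151, 0.1602, 0.2318, 0.2256], E[r] = -0.6075, γ^t·E[r] = -0.208373, running G = -2.318623
t=4: π = [0.1673, 0.2157, 0.1601, 0.2320, 0.2249], E[r] = -0.6035, γ^t·E[r] = -0.144905, running G = -2.463528
t=5: π = [0.1673, 0.2158, 0.1601, 0.2320, 0.2248], E[r] = -0.6027, γ^t·E[r] = -0.101298, running G = -2.564826
t=6: π = [0.1673, 0.2158, 0.1601, 0.2320, 0.2248], E[r] = -0.6026, γ^t·E[r] = -0.070890, running G = -2.635716
t=7: π = [0.1673, 0.2158, 0.1601, 0.2320, 0.2248], E[r] = -0.6025, γ^t·E[r] = -0.049621, running G = -2.685337

G = -2.6853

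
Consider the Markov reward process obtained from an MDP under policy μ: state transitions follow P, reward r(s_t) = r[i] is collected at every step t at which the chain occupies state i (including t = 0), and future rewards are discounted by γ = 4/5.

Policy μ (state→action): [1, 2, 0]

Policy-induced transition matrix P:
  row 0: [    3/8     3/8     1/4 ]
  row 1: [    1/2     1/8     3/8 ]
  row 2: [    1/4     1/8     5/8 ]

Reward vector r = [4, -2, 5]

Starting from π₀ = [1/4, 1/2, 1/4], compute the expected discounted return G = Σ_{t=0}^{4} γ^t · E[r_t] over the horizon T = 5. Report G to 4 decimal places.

t=0: π = [0.2500, 0.5000, 0.2500], E[r] = 1.2500, γ^t·E[r] = 1.250000, running G = 1.250000
t=1: π = [0.4063, 0.1875, 0.4063], E[r] = 3.2813, γ^t·E[r] = 2.625000, running G = 3.875000
t=2: π = [0.3477, 0.2266, 0.4258], E[r] = 3.0664, γ^t·E[r] = 1.962500, running G = 5.837500
t=3: π = [0.3501, 0.2119, 0.4380], E[r] = 3.1665, γ^t·E[r] = 1.621250, running G = 7.458750
t=4: π = [0.3467, 0.2125, 0.4407], E[r] = 3.1656, γ^t·E[r] = 1.296625, running G = 8.755375

G = 8.7554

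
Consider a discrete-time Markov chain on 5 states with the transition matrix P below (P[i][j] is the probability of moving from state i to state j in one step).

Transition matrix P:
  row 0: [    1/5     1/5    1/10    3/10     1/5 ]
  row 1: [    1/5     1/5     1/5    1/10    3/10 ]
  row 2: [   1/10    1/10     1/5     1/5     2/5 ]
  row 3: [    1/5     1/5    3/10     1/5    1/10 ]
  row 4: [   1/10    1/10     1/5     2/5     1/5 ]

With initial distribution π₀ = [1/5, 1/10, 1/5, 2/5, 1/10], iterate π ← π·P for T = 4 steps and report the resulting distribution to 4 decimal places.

t=0: π = [0.2000, 0.1000, 0.2000, 0.4000, 0.1000]
t=1: π = [0.1700, 0.1700, 0.2200, 0.2300, 0.2100]
t=2: π = [0.1570, 0.1570, 0.2060, 0.2420, 0.2380]
t=3: π = [0.1556, 0.1556, 0.2085, 0.2476, 0.2327]
t=4: π = [0.1559, 0.1559, 0.2092, 0.2465, 0.2325]

π = [0.1559, 0.1559, 0.2092, 0.2465, 0.2325]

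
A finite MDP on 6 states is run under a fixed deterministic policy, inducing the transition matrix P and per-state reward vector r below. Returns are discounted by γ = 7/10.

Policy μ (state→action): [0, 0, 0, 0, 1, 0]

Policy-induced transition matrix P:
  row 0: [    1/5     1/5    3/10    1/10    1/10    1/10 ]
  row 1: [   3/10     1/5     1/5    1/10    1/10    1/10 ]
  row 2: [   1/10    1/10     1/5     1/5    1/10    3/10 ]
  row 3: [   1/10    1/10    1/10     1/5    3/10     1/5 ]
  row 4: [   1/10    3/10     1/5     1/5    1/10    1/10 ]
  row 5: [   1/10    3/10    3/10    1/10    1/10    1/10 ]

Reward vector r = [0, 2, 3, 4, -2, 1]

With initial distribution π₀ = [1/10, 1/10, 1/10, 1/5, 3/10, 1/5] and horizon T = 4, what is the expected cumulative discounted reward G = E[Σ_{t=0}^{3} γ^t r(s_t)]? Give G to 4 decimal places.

t=0: π = [0.1000, 0.1000, 0.1000, 0.2000, 0.3000, 0.2000], E[r] = 0.9000, γ^t·E[r] = 0.900000, running G = 0.900000
t=1: π = [0.1300, 0.2200, 0.2100, 0.1600, 0.1400, 0.1400], E[r] = 1.5700, γ^t·E[r] = 1.099000, running G = 1.999000
t=2: π = [0.1570, 0.1910, 0.2110, 0.1510, 0.1320, 0.1580], E[r] = 1.5130, γ^t·E[r] = 0.741370, running G = 2.740370
t=3: π = [0.1539, 0.1928, 0.2164, 0.1494, 0.1302, 0.1573], E[r] = 1.5293, γ^t·E[r] = 0.524550, running G = 3.264920

G = 3.2649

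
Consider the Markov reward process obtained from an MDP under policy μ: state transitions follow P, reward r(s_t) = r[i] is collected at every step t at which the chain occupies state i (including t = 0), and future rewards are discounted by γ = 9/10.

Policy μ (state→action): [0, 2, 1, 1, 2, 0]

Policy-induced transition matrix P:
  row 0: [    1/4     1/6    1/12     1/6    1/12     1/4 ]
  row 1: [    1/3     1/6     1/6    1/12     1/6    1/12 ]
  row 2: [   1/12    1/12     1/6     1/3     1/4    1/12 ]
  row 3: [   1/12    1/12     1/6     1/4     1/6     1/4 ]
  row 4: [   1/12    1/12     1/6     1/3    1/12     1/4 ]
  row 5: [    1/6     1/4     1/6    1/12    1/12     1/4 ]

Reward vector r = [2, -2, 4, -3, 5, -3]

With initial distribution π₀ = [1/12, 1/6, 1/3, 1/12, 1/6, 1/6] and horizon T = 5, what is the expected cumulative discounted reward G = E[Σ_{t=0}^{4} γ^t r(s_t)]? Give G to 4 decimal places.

t=0: π = [0.0833, 0.1667, 0.3333, 0.0833, 0.1667, 0.1667], E[r] = 1.2500, γ^t·E[r] = 1.250000, running G = 1.250000
t=1: π = [0.1528, 0.1319, 0.1597, 0.2292, 0.1597, 0.1667], E[r] = 0.2917, γ^t·E[r] = 0.262500, running G = 1.512500
t=2: π = [0.1557, 0.1348, 0.1539, 0.2141, 0.1400, 0.2014], E[r] = 0.1111, γ^t·E[r] = 0.090000, running G = 1.602500
t=3: π = [0.1598, 0.1411, 0.1537, 0.2055, 0.1381, 0.2019], E[r] = 0.1204, γ^t·E[r] = 0.087750, running G = 1.690250
t=4: π = [0.1621, 0.1421, 0.1534, 0.2038, 0.1378, 0.2009], E[r] = 0.1285, γ^t·E[r] = 0.084296, running G = 1.774546

G = 1.7745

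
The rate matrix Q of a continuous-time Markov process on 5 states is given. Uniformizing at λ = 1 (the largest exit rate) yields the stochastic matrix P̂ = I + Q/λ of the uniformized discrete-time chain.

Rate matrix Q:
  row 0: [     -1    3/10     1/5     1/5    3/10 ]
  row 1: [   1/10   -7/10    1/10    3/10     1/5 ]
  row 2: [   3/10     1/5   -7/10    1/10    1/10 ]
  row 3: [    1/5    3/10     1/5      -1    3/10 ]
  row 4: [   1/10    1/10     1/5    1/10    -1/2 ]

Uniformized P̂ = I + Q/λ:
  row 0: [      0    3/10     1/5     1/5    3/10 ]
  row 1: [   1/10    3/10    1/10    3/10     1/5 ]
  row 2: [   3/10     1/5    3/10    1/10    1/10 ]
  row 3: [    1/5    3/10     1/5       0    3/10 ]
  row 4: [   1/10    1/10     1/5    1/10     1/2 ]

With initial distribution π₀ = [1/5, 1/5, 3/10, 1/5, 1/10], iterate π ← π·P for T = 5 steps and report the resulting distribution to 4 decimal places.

t=0: π = [0.2000, 0.2000, 0.3000, 0.2000, 0.1000]
t=1: π = [0.1600, 0.2500, 0.2100, 0.1400, 0.2400]
t=2: π = [0.1400, 0.2310, 0.1960, 0.1520, 0.2810]
t=3: π = [0.1404, 0.2242, 0.1965, 0.1450, 0.2939]
t=4: π = [0.1398, 0.2216, 0.1972, 0.1444, 0.2971]
t=5: π = [0.1399, 0.2209, 0.1976, 0.1439, 0.2978]

π = [0.1399, 0.2209, 0.1976, 0.1439, 0.2978]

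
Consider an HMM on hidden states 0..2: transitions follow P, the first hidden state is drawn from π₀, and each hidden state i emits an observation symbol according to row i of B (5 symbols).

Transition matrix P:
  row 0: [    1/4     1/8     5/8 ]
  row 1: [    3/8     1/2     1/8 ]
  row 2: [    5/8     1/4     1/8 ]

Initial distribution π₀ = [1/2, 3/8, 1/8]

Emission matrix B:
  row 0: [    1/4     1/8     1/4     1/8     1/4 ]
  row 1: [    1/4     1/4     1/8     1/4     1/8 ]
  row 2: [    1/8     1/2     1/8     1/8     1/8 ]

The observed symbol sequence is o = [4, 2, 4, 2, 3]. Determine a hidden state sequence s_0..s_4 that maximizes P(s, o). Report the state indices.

path = [0, 2, 0, 2, 0]

t=0: δ = [1.250e-01, 4.688e-02, 1.562e-02]  (obs o_0=4)
t=1: δ = [7.812e-03, 2.930e-03, 9.766e-03]  ψ = [0, 1, 0]  (obs o_1=2)
t=2: δ = [1.526e-03, 3.052e-04, 6.104e-04]  ψ = [2, 2, 0]  (obs o_2=4)
t=3: δ = [9.537e-05, 2.384e-05, 1.192e-04]  ψ = [0, 0, 0]  (obs o_3=2)
t=4: δ = [9.313e-06, 7.451e-06, 7.451e-06]  ψ = [2, 2, 0]  (obs o_4=3)
backtrack: best end state = 0; path = [0, 2, 0, 2, 0]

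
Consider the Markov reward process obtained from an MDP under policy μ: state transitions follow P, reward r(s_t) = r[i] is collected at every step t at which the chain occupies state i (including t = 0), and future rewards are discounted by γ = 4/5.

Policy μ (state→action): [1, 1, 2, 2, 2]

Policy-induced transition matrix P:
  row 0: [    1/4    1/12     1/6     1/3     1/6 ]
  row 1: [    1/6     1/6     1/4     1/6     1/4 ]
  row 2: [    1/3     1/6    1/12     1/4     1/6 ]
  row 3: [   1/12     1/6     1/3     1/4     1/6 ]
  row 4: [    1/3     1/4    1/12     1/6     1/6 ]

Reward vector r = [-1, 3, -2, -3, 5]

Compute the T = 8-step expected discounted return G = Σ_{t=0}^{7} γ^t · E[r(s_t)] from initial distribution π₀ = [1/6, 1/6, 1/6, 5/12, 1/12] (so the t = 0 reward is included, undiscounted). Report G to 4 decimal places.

G = -0.6671

t=0: π = [0.1667, 0.1667, 0.1667, 0.4167, 0.0833], E[r] = -0.8333, γ^t·E[r] = -0.833333, running G = -0.833333
t=1: π = [0.1875, 0.1597, 0.2292, 0.2431, 0.1806], E[r] = 0.0069, γ^t·E[r] = 0.005556, running G = -0.827778
t=2: π = [0.2303, 0.1661, 0.1863, 0.2373, 0.1800], E[r] = 0.0833, γ^t·E[r] = 0.053333, running G = -0.774444
t=3: π = [0.2271, 0.1625, 0.1895, 0.2404, 0.1805], E[r] = 0.0627, γ^t·E[r] = 0.032099, running G = -0.742346
t=4: π = [0.2272, 0.1628, 0.1894, 0.2403, 0.1802], E[r] = 0.0622, γ^t·E[r] = 0.025491, running G = -0.716854
t=5: π = [0.2272, 0.1627, 0.1895, 0.2404, 0.1802], E[r] = 0.0622, γ^t·E[r] = 0.020377, running G = -0.696478
t=6: π = [0.2272, 0.1628, 0.1895, 0.2404, 0.1802], E[r] = 0.0622, γ^t·E[r] = 0.016309, running G = -0.680169
t=7: π = [0.2272, 0.1628, 0.1895, 0.2404, 0.1802], E[r] = 0.0622, γ^t·E[r] = 0.013047, running G = -0.667122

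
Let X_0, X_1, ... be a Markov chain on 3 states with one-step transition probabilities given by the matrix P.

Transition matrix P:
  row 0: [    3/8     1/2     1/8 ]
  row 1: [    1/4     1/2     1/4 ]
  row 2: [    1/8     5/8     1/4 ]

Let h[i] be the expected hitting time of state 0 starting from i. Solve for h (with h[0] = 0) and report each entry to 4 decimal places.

h = [0.0000, 4.5714, 5.1429]

First-step conditioning: h[0] = 0; for i ≠ 0, h[i] = 1 + Σ_k P[i][k]·h[k].
  h[1] = 1 + 1/2·h[1] + 1/4·h[2]
  h[2] = 1 + 5/8·h[1] + 1/4·h[2]
Solving the 2×2 linear system over states ≠ 0 gives exactly h = [0, 32/7, 36/7] (h[0] = 0 is the target).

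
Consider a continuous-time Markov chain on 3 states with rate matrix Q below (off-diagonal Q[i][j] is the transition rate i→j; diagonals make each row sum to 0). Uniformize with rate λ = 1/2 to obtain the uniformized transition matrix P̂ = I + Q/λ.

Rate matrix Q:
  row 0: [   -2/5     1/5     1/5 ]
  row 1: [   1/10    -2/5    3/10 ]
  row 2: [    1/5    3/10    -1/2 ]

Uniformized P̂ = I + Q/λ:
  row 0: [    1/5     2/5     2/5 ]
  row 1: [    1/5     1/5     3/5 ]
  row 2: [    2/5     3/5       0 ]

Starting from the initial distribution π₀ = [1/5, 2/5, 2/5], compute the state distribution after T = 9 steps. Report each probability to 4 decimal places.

π = [0.2683, 0.3903, 0.3414]

t=0: π = [0.2000, 0.4000, 0.4000]
t=1: π = [0.2800, 0.4000, 0.3200]
t=2: π = [0.2640, 0.3840, 0.3520]
t=3: π = [0.2704, 0.3936, 0.3360]
t=4: π = [0.2672, 0.3885, 0.3443]
t=5: π = [0.2689, 0.3912, 0.3400]
t=6: π = [0.2680, 0.3898, 0.3422]
t=7: π = [0.2684, 0.3905, 0.3411]
t=8: π = [0.2682, 0.3901, 0.3417]
t=9: π = [0.2683, 0.3903, 0.3414]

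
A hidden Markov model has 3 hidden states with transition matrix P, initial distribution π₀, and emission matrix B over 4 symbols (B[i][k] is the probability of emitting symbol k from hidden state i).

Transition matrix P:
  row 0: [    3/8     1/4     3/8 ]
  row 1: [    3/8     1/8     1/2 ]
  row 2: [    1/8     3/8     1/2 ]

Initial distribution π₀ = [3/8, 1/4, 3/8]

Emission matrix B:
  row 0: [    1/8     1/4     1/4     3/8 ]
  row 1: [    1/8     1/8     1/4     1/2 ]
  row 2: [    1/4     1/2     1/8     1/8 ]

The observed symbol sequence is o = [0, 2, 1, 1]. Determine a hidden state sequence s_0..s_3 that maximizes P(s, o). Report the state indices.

path = [2, 1, 2, 2]

t=0: δ = [4.688e-02, 3.125e-02, 9.375e-02]  (obs o_0=0)
t=1: δ = [4.395e-03, 8.789e-03, 5.859e-03]  ψ = [0, 2, 2]  (obs o_1=2)
t=2: δ = [8.240e-04, 2.747e-04, 2.197e-03]  ψ = [1, 2, 1]  (obs o_2=1)
t=3: δ = [7.725e-05, 1.030e-04, 5.493e-04]  ψ = [0, 2, 2]  (obs o_3=1)
backtrack: best end state = 2; path = [2, 1, 2, 2]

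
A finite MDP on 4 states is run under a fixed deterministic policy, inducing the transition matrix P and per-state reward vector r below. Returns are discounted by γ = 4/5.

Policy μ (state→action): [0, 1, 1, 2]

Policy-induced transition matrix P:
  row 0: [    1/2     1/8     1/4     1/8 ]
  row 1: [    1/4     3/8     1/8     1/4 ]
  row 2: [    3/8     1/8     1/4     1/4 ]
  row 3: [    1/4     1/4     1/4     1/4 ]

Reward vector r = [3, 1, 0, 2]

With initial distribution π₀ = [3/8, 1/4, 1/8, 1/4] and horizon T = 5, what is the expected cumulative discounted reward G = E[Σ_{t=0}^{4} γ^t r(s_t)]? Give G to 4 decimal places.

G = 5.9209

t=0: π = [0.3750, 0.2500, 0.1250, 0.2500], E[r] = 1.8750, γ^t·E[r] = 1.875000, running G = 1.875000
t=1: π = [0.3594, 0.2188, 0.2188, 0.2031], E[r] = 1.7031, γ^t·E[r] = 1.362500, running G = 3.237500
t=2: π = [0.3672, 0.2051, 0.2227, 0.2051], E[r] = 1.7168, γ^t·E[r] = 1.098750, running G = 4.336250
t=3: π = [0.3696, 0.2019, 0.2244, 0.2041], E[r] = 1.7190, γ^t·E[r] = 0.880125, running G = 5.216375
t=4: π = [0.3705, 0.2010, 0.2248, 0.2038], E[r] = 1.7199, γ^t·E[r] = 0.704488, running G = 5.920863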